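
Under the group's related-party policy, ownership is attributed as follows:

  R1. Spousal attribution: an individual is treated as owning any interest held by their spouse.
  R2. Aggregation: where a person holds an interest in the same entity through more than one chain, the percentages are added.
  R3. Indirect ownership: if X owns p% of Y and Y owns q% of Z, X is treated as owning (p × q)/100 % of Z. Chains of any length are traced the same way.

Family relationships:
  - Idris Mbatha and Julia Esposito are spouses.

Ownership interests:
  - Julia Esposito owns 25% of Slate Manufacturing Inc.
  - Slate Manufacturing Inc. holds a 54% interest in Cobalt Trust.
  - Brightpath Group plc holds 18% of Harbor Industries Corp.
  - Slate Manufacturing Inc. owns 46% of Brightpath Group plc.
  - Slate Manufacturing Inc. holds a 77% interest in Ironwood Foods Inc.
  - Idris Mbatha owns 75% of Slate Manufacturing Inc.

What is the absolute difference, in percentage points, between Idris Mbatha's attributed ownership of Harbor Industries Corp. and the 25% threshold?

16.72

By spousal attribution (R1), Idris Mbatha is treated as also owning Julia Esposito's interest in Slate Manufacturing Inc, giving 75% + 25% = 100%.
Chain via Slate Manufacturing Inc. → Brightpath Group plc (R3): 100% × 46% × 18% = 8.28% of Harbor Industries Corp.
8.28% falls short of the 25% threshold by 16.72 percentage points.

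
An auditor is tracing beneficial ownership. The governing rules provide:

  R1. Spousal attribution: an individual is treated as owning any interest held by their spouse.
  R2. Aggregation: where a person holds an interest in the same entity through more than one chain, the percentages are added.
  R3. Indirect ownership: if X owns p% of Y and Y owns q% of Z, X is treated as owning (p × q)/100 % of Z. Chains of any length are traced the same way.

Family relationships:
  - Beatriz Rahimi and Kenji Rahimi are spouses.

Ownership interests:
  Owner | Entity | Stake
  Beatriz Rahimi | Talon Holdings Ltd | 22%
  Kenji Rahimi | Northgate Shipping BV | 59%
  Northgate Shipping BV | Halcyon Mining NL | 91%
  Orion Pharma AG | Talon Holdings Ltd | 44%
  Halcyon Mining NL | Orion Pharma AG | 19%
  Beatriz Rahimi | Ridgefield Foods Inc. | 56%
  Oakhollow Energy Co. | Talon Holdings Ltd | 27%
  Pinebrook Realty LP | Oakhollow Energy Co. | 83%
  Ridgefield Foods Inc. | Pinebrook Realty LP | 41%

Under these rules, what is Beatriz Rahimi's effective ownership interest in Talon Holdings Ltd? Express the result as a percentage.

By spousal attribution (R1), Beatriz Rahimi is treated as owning Kenji Rahimi's 59% interest in Northgate Shipping BV.
Chain via Ridgefield Foods Inc. → Pinebrook Realty LP → Oakhollow Energy Co. (R3): 56% × 41% × 83% × 27% = 5.145336% of Talon Holdings Ltd.
Direct interest in Talon Holdings Ltd: 22%.
Chain via Northgate Shipping BV → Halcyon Mining NL → Orion Pharma AG (R3): 59% × 91% × 19% × 44% = 4.488484% of Talon Holdings Ltd.
Aggregating (R2): 5.145336% + 22% + 4.488484% = 31.63382%.

31.63382%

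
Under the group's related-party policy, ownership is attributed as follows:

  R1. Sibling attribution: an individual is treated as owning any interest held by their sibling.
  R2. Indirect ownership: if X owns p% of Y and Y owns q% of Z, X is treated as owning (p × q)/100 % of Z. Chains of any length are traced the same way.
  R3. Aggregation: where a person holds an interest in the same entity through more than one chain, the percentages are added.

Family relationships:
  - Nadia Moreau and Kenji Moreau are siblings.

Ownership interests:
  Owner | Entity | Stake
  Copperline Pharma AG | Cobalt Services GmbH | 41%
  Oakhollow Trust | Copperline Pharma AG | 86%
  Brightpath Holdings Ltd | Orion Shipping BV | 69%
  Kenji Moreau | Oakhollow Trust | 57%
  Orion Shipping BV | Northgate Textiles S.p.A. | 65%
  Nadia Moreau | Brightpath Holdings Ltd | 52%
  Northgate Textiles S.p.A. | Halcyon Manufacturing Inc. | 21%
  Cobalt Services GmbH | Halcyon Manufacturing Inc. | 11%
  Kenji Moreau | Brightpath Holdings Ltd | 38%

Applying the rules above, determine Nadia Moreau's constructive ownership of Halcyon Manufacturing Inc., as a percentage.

By sibling attribution (R1), Nadia Moreau is treated as also owning Kenji Moreau's interest in Brightpath Holdings Ltd, giving 52% + 38% = 90%.
By sibling attribution (R1), Nadia Moreau is treated as owning Kenji Moreau's 57% interest in Oakhollow Trust.
Chain via Brightpath Holdings Ltd → Orion Shipping BV → Northgate Textiles S.p.A. (R2): 90% × 69% × 65% × 21% = 8.47665% of Halcyon Manufacturing Inc.
Chain via Oakhollow Trust → Copperline Pharma AG → Cobalt Services GmbH (R2): 57% × 86% × 41% × 11% = 2.210802% of Halcyon Manufacturing Inc.
Aggregating (R3): 8.47665% + 2.210802% = 10.687452%.

10.687452%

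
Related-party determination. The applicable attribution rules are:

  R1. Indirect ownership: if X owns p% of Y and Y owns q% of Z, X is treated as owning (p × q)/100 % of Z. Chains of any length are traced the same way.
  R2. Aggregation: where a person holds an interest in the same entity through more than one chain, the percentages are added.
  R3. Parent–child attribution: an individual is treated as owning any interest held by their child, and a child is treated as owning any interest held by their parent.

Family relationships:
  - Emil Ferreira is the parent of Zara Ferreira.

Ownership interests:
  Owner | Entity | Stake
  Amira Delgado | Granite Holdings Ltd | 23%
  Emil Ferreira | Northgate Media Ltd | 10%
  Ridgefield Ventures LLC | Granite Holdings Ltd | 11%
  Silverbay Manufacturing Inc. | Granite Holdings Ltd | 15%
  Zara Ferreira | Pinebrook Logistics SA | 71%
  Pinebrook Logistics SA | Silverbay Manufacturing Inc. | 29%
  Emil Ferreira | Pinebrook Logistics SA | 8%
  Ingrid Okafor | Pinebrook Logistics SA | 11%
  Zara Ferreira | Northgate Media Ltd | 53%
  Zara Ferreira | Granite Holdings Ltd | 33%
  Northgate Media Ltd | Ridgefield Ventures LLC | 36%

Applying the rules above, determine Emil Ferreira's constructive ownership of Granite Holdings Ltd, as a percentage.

38.9313%

By parent–child attribution (R3), Emil Ferreira is treated as also owning Zara Ferreira's interest in Pinebrook Logistics SA, giving 8% + 71% = 79%.
By parent–child attribution (R3), Emil Ferreira is treated as also owning Zara Ferreira's interest in Northgate Media Ltd, giving 10% + 53% = 63%.
By parent–child attribution (R3), Emil Ferreira is treated as owning Zara Ferreira's 33% interest in Granite Holdings Ltd.
Chain via Pinebrook Logistics SA → Silverbay Manufacturing Inc. (R1): 79% × 29% × 15% = 3.4365% of Granite Holdings Ltd.
Chain via Northgate Media Ltd → Ridgefield Ventures LLC (R1): 63% × 36% × 11% = 2.4948% of Granite Holdings Ltd.
Direct interest in Granite Holdings Ltd: 33%.
Aggregating (R2): 3.4365% + 2.4948% + 33% = 38.9313%.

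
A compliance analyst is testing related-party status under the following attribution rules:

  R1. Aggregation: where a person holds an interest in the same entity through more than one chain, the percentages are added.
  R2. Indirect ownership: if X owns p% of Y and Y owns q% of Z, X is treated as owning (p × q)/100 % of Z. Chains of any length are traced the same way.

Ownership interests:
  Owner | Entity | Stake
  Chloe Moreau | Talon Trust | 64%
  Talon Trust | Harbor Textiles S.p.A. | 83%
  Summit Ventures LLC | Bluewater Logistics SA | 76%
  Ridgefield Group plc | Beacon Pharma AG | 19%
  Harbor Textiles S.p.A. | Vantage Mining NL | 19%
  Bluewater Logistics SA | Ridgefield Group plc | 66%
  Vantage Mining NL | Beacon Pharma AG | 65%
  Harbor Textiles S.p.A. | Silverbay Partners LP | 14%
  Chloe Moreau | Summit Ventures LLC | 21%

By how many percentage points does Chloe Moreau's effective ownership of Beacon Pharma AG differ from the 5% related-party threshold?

3.561704

Chain via Summit Ventures LLC → Bluewater Logistics SA → Ridgefield Group plc (R2): 21% × 76% × 66% × 19% = 2.001384% of Beacon Pharma AG.
Chain via Talon Trust → Harbor Textiles S.p.A. → Vantage Mining NL (R2): 64% × 83% × 19% × 65% = 6.56032% of Beacon Pharma AG.
Aggregating (R1): 2.001384% + 6.56032% = 8.561704%.
8.561704% exceeds the 5% threshold by 3.561704 percentage points.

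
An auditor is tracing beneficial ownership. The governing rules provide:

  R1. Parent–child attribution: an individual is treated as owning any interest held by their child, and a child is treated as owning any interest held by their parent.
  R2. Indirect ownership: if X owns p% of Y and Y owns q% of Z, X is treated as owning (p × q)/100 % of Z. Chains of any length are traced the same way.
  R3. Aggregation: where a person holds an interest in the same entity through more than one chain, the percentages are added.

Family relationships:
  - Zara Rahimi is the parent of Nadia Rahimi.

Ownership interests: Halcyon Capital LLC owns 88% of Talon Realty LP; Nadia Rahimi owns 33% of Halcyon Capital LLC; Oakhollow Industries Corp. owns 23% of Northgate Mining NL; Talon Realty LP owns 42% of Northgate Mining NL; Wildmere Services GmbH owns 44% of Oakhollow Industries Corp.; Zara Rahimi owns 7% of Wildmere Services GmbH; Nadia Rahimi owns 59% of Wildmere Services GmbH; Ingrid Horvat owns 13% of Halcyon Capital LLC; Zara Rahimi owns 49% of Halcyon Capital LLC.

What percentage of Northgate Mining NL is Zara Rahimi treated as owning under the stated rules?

36.9864%

By parent–child attribution (R1), Zara Rahimi is treated as also owning Nadia Rahimi's interest in Wildmere Services GmbH, giving 7% + 59% = 66%.
By parent–child attribution (R1), Zara Rahimi is treated as also owning Nadia Rahimi's interest in Halcyon Capital LLC, giving 49% + 33% = 82%.
Chain via Wildmere Services GmbH → Oakhollow Industries Corp. (R2): 66% × 44% × 23% = 6.6792% of Northgate Mining NL.
Chain via Halcyon Capital LLC → Talon Realty LP (R2): 82% × 88% × 42% = 30.3072% of Northgate Mining NL.
Aggregating (R3): 6.6792% + 30.3072% = 36.9864%.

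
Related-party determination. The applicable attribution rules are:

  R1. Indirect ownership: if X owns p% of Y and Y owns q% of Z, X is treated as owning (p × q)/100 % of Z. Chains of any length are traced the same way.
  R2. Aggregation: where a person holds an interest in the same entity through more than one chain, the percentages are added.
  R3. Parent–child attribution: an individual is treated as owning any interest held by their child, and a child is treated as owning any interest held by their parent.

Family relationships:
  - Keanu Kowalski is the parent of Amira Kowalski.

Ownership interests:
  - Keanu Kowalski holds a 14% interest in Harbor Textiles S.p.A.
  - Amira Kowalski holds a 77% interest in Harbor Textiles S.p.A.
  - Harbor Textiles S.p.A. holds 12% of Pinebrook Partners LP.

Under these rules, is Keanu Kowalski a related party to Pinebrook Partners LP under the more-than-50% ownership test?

No

By parent–child attribution (R3), Keanu Kowalski is treated as also owning Amira Kowalski's interest in Harbor Textiles S.p.A, giving 14% + 77% = 91%.
Chain via Harbor Textiles S.p.A. (R1): 91% × 12% = 10.92% of Pinebrook Partners LP.
10.92% does not exceed the 50% threshold, so Keanu is not a related party to Pinebrook Partners LP.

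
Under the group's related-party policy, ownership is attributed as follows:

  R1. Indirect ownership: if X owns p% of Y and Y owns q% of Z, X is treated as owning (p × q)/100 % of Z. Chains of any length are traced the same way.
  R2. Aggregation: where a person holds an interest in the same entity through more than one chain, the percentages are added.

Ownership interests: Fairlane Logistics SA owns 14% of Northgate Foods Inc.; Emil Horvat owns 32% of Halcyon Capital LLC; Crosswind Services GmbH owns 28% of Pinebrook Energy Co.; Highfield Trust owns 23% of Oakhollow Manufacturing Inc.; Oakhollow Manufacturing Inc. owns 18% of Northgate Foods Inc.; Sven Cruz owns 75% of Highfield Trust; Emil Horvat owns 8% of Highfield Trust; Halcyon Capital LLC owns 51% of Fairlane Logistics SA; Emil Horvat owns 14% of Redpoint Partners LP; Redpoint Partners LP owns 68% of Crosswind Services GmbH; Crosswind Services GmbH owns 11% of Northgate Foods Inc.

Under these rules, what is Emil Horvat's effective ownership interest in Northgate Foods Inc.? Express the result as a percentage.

Chain via Redpoint Partners LP → Crosswind Services GmbH (R1): 14% × 68% × 11% = 1.0472% of Northgate Foods Inc.
Chain via Halcyon Capital LLC → Fairlane Logistics SA (R1): 32% × 51% × 14% = 2.2848% of Northgate Foods Inc.
Chain via Highfield Trust → Oakhollow Manufacturing Inc. (R1): 8% × 23% × 18% = 0.3312% of Northgate Foods Inc.
Aggregating (R2): 1.0472% + 2.2848% + 0.3312% = 3.6632%.

3.6632%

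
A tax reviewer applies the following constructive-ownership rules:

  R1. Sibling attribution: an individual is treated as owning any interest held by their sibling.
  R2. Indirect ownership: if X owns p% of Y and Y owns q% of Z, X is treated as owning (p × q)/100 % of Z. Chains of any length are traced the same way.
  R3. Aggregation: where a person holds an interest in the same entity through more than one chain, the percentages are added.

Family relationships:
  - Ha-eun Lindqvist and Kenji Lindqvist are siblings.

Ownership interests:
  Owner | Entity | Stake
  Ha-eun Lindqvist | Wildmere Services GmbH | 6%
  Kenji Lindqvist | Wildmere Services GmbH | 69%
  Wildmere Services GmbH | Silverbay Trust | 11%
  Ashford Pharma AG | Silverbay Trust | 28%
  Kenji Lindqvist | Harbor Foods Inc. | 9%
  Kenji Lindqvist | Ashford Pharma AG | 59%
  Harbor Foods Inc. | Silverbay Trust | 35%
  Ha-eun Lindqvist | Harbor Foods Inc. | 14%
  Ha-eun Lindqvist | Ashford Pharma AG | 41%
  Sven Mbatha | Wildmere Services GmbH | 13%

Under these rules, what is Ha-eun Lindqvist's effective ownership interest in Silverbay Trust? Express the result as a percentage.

44.3%

By sibling attribution (R1), Ha-eun Lindqvist is treated as also owning Kenji Lindqvist's interest in Ashford Pharma AG, giving 41% + 59% = 100%.
By sibling attribution (R1), Ha-eun Lindqvist is treated as also owning Kenji Lindqvist's interest in Wildmere Services GmbH, giving 6% + 69% = 75%.
By sibling attribution (R1), Ha-eun Lindqvist is treated as also owning Kenji Lindqvist's interest in Harbor Foods Inc, giving 14% + 9% = 23%.
Chain via Ashford Pharma AG (R2): 100% × 28% = 28% of Silverbay Trust.
Chain via Wildmere Services GmbH (R2): 75% × 11% = 8.25% of Silverbay Trust.
Chain via Harbor Foods Inc. (R2): 23% × 35% = 8.05% of Silverbay Trust.
Aggregating (R3): 28% + 8.25% + 8.05% = 44.3%.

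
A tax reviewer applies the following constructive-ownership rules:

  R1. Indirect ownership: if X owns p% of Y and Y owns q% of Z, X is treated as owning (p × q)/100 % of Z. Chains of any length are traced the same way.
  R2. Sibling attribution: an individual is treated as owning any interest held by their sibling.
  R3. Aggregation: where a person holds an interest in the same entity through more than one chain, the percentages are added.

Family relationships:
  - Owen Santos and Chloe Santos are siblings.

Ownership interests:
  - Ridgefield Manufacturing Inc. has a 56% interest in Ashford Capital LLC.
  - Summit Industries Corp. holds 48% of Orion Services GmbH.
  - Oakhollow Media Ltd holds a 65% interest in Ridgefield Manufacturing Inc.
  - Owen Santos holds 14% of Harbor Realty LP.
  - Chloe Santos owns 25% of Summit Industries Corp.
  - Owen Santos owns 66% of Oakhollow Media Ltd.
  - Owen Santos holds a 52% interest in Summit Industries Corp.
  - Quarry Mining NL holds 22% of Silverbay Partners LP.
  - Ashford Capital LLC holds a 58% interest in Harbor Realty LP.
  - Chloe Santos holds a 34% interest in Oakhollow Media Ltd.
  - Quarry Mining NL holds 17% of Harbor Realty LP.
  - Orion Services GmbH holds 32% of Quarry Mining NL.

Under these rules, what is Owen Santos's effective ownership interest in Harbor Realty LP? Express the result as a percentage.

By sibling attribution (R2), Owen Santos is treated as also owning Chloe Santos's interest in Oakhollow Media Ltd, giving 66% + 34% = 100%.
By sibling attribution (R2), Owen Santos is treated as also owning Chloe Santos's interest in Summit Industries Corp, giving 52% + 25% = 77%.
Chain via Oakhollow Media Ltd → Ridgefield Manufacturing Inc. → Ashford Capital LLC (R1): 100% × 65% × 56% × 58% = 21.112% of Harbor Realty LP.
Chain via Summit Industries Corp. → Orion Services GmbH → Quarry Mining NL (R1): 77% × 48% × 32% × 17% = 2.010624% of Harbor Realty LP.
Direct interest in Harbor Realty LP: 14%.
Aggregating (R3): 21.112% + 2.010624% + 14% = 37.122624%.

37.122624%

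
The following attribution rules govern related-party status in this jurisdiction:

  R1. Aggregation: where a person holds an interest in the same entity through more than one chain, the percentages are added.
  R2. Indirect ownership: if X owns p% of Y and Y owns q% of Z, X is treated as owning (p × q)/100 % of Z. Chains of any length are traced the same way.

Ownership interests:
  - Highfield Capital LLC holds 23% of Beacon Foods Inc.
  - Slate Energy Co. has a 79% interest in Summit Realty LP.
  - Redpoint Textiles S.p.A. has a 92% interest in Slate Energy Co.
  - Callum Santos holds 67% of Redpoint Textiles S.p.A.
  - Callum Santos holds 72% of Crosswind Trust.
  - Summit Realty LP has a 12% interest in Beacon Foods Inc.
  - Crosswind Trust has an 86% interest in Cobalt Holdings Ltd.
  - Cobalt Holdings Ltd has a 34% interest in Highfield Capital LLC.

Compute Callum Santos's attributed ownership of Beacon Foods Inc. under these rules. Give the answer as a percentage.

Chain via Redpoint Textiles S.p.A. → Slate Energy Co. → Summit Realty LP (R2): 67% × 92% × 79% × 12% = 5.843472% of Beacon Foods Inc.
Chain via Crosswind Trust → Cobalt Holdings Ltd → Highfield Capital LLC (R2): 72% × 86% × 34% × 23% = 4.842144% of Beacon Foods Inc.
Aggregating (R1): 5.843472% + 4.842144% = 10.685616%.

10.685616%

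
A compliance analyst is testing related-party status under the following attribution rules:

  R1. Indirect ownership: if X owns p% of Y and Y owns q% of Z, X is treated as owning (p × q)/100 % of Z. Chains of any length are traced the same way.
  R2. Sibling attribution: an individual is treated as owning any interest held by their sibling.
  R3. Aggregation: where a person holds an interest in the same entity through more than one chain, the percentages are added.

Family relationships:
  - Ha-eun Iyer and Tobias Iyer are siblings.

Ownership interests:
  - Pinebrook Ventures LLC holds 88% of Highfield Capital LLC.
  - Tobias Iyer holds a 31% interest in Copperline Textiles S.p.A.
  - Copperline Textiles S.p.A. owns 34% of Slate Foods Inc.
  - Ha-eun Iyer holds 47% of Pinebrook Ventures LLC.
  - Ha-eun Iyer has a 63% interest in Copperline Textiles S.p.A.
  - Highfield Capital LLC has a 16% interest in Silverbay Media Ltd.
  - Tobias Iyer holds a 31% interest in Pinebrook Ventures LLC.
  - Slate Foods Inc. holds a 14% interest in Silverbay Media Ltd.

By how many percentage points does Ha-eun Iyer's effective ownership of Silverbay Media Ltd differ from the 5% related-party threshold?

By sibling attribution (R2), Ha-eun Iyer is treated as also owning Tobias Iyer's interest in Pinebrook Ventures LLC, giving 47% + 31% = 78%.
By sibling attribution (R2), Ha-eun Iyer is treated as also owning Tobias Iyer's interest in Copperline Textiles S.p.A, giving 63% + 31% = 94%.
Chain via Pinebrook Ventures LLC → Highfield Capital LLC (R1): 78% × 88% × 16% = 10.9824% of Silverbay Media Ltd.
Chain via Copperline Textiles S.p.A. → Slate Foods Inc. (R1): 94% × 34% × 14% = 4.4744% of Silverbay Media Ltd.
Aggregating (R3): 10.9824% + 4.4744% = 15.4568%.
15.4568% exceeds the 5% threshold by 10.4568 percentage points.

10.4568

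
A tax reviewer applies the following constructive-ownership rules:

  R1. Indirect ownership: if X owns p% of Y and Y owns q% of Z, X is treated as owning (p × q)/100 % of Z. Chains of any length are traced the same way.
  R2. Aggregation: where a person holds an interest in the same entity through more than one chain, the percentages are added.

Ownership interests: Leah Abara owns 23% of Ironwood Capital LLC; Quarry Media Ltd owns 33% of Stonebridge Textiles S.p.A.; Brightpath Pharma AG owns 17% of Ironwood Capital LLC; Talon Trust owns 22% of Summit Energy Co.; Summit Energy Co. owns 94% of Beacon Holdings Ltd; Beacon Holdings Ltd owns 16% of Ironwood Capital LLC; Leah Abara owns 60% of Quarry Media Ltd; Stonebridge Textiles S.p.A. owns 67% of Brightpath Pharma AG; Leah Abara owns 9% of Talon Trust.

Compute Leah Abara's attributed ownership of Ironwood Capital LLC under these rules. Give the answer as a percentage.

Chain via Talon Trust → Summit Energy Co. → Beacon Holdings Ltd (R1): 9% × 22% × 94% × 16% = 0.297792% of Ironwood Capital LLC.
Chain via Quarry Media Ltd → Stonebridge Textiles S.p.A. → Brightpath Pharma AG (R1): 60% × 33% × 67% × 17% = 2.25522% of Ironwood Capital LLC.
Direct interest in Ironwood Capital LLC: 23%.
Aggregating (R2): 0.297792% + 2.25522% + 23% = 25.553012%.

25.553012%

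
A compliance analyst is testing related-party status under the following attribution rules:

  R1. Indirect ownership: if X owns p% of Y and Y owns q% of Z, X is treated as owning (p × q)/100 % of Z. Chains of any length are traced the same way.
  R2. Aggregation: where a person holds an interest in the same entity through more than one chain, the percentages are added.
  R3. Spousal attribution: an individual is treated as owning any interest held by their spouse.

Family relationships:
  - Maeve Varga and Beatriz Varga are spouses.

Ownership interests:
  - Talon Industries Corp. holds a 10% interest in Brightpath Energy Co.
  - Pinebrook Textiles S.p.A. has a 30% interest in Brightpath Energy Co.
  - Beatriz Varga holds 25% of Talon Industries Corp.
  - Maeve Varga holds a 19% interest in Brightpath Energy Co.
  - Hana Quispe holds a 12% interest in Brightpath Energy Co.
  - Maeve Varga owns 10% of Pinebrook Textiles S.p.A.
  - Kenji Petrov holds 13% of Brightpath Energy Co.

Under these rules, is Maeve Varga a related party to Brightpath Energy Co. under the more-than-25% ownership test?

No

By spousal attribution (R3), Maeve Varga is treated as owning Beatriz Varga's 25% interest in Talon Industries Corp.
Chain via Pinebrook Textiles S.p.A. (R1): 10% × 30% = 3% of Brightpath Energy Co.
Direct interest in Brightpath Energy Co: 19%.
Chain via Talon Industries Corp. (R1): 25% × 10% = 2.5% of Brightpath Energy Co.
Aggregating (R2): 3% + 19% + 2.5% = 24.5%.
24.5% does not exceed the 25% threshold, so Maeve is not a related party to Brightpath Energy Co.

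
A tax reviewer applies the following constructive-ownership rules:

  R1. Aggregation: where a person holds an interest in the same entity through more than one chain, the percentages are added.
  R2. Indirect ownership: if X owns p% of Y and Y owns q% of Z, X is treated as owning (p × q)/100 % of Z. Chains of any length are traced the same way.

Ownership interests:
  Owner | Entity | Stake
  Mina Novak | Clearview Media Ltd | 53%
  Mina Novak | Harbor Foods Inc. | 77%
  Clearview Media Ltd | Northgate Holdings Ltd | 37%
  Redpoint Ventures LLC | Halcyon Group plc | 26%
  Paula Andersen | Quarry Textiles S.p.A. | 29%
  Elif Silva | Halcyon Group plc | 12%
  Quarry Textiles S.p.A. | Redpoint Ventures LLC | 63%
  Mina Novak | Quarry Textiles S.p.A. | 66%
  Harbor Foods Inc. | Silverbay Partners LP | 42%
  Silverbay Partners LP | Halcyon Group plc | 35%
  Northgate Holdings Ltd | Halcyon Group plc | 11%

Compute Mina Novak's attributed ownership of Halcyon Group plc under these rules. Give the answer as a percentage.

24.2869%

Chain via Clearview Media Ltd → Northgate Holdings Ltd (R2): 53% × 37% × 11% = 2.1571% of Halcyon Group plc.
Chain via Harbor Foods Inc. → Silverbay Partners LP (R2): 77% × 42% × 35% = 11.319% of Halcyon Group plc.
Chain via Quarry Textiles S.p.A. → Redpoint Ventures LLC (R2): 66% × 63% × 26% = 10.8108% of Halcyon Group plc.
Aggregating (R1): 2.1571% + 11.319% + 10.8108% = 24.2869%.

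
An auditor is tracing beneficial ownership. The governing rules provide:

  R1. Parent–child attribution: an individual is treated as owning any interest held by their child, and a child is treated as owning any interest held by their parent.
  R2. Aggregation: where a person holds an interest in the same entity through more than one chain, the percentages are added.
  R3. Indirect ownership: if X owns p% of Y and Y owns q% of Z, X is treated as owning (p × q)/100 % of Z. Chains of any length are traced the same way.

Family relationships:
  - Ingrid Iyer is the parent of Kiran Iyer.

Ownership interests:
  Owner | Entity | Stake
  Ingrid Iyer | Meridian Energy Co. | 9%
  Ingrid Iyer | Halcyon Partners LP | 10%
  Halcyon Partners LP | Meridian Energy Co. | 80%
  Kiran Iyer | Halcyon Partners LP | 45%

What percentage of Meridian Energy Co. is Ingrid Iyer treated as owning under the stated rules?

By parent–child attribution (R1), Ingrid Iyer is treated as also owning Kiran Iyer's interest in Halcyon Partners LP, giving 10% + 45% = 55%.
Chain via Halcyon Partners LP (R3): 55% × 80% = 44% of Meridian Energy Co.
Direct interest in Meridian Energy Co: 9%.
Aggregating (R2): 44% + 9% = 53%.

53%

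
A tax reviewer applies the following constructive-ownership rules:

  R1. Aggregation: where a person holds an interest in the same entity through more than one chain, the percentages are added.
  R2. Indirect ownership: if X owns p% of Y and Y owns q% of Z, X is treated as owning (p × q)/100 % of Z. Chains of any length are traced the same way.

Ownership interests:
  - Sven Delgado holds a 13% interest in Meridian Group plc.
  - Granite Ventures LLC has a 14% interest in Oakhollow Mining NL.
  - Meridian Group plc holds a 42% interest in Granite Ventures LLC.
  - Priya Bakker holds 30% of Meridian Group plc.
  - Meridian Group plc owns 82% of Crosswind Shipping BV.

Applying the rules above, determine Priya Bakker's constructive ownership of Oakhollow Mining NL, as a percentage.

1.764%

Chain via Meridian Group plc → Granite Ventures LLC (R2): 30% × 42% × 14% = 1.764% of Oakhollow Mining NL.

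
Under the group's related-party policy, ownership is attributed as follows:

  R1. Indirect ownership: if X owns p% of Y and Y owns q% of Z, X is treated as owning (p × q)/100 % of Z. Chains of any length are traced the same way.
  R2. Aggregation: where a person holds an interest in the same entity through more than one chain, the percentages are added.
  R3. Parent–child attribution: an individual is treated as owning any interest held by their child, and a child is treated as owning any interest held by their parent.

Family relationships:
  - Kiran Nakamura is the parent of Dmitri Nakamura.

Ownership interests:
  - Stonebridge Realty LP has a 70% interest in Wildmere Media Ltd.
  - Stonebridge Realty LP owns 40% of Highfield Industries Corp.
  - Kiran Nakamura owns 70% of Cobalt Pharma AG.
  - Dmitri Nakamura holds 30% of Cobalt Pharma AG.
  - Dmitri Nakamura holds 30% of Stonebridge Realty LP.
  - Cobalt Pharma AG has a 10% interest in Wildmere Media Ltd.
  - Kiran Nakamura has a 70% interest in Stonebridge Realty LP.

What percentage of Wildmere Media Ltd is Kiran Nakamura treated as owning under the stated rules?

80%

By parent–child attribution (R3), Kiran Nakamura is treated as also owning Dmitri Nakamura's interest in Stonebridge Realty LP, giving 70% + 30% = 100%.
By parent–child attribution (R3), Kiran Nakamura is treated as also owning Dmitri Nakamura's interest in Cobalt Pharma AG, giving 70% + 30% = 100%.
Chain via Stonebridge Realty LP (R1): 100% × 70% = 70% of Wildmere Media Ltd.
Chain via Cobalt Pharma AG (R1): 100% × 10% = 10% of Wildmere Media Ltd.
Aggregating (R2): 70% + 10% = 80%.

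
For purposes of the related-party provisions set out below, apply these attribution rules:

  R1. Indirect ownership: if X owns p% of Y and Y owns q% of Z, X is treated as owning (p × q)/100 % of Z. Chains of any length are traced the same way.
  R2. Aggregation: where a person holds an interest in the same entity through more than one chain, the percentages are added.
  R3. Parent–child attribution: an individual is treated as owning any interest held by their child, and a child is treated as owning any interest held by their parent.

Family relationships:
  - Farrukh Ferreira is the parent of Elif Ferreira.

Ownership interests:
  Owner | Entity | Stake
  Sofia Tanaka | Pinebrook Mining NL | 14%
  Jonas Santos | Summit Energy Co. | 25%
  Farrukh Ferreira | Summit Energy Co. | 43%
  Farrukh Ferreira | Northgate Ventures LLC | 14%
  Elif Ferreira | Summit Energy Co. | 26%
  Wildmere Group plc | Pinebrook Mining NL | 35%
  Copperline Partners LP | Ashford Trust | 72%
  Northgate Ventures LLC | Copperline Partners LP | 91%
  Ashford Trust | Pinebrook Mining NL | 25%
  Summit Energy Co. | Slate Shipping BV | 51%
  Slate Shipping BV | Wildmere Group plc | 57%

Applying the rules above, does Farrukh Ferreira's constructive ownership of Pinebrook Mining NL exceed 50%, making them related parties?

By parent–child attribution (R3), Farrukh Ferreira is treated as also owning Elif Ferreira's interest in Summit Energy Co, giving 43% + 26% = 69%.
Chain via Northgate Ventures LLC → Copperline Partners LP → Ashford Trust (R1): 14% × 91% × 72% × 25% = 2.2932% of Pinebrook Mining NL.
Chain via Summit Energy Co. → Slate Shipping BV → Wildmere Group plc (R1): 69% × 51% × 57% × 35% = 7.020405% of Pinebrook Mining NL.
Aggregating (R2): 2.2932% + 7.020405% = 9.313605%.
9.313605% does not exceed the 50% threshold, so Farrukh is not a related party to Pinebrook Mining NL.

No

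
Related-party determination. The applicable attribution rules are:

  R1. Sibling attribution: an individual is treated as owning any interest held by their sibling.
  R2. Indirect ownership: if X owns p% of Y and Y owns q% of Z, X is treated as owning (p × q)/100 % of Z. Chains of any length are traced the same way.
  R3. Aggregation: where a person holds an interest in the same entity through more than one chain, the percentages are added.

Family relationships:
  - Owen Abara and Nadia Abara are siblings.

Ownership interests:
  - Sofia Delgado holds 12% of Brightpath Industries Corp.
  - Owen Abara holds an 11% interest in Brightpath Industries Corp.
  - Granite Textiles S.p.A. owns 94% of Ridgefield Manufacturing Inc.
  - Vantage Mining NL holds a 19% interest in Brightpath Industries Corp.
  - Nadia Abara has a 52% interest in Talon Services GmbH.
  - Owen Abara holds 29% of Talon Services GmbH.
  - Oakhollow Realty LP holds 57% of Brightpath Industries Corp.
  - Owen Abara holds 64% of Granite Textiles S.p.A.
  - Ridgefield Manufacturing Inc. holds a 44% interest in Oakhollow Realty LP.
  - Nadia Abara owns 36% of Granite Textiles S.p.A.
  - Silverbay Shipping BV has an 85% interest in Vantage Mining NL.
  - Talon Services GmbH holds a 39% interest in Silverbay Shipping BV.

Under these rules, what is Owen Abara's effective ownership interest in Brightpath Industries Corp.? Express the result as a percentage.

39.676985%

By sibling attribution (R1), Owen Abara is treated as also owning Nadia Abara's interest in Granite Textiles S.p.A, giving 64% + 36% = 100%.
By sibling attribution (R1), Owen Abara is treated as also owning Nadia Abara's interest in Talon Services GmbH, giving 29% + 52% = 81%.
Chain via Granite Textiles S.p.A. → Ridgefield Manufacturing Inc. → Oakhollow Realty LP (R2): 100% × 94% × 44% × 57% = 23.5752% of Brightpath Industries Corp.
Chain via Talon Services GmbH → Silverbay Shipping BV → Vantage Mining NL (R2): 81% × 39% × 85% × 19% = 5.101785% of Brightpath Industries Corp.
Direct interest in Brightpath Industries Corp: 11%.
Aggregating (R3): 23.5752% + 5.101785% + 11% = 39.676985%.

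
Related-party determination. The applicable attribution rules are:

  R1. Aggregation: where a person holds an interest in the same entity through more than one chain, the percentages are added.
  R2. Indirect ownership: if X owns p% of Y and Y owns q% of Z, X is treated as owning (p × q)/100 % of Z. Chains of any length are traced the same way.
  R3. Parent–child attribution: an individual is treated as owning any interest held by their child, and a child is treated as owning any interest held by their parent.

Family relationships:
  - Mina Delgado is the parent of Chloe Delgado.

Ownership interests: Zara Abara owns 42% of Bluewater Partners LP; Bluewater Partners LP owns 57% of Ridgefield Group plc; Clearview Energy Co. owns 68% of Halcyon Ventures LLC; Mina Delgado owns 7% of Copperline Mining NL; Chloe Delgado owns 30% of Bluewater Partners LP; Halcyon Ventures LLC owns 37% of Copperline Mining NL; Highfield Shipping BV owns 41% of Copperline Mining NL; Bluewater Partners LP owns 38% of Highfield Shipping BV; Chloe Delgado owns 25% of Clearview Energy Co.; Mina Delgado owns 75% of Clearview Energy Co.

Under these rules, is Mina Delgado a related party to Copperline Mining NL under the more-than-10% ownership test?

Yes

By parent–child attribution (R3), Mina Delgado is treated as also owning Chloe Delgado's interest in Clearview Energy Co, giving 75% + 25% = 100%.
By parent–child attribution (R3), Mina Delgado is treated as owning Chloe Delgado's 30% interest in Bluewater Partners LP.
Chain via Clearview Energy Co. → Halcyon Ventures LLC (R2): 100% × 68% × 37% = 25.16% of Copperline Mining NL.
Direct interest in Copperline Mining NL: 7%.
Chain via Bluewater Partners LP → Highfield Shipping BV (R2): 30% × 38% × 41% = 4.674% of Copperline Mining NL.
Aggregating (R1): 25.16% + 7% + 4.674% = 36.834%.
36.834% exceeds the 10% threshold, so Mina is a related party to Copperline Mining NL.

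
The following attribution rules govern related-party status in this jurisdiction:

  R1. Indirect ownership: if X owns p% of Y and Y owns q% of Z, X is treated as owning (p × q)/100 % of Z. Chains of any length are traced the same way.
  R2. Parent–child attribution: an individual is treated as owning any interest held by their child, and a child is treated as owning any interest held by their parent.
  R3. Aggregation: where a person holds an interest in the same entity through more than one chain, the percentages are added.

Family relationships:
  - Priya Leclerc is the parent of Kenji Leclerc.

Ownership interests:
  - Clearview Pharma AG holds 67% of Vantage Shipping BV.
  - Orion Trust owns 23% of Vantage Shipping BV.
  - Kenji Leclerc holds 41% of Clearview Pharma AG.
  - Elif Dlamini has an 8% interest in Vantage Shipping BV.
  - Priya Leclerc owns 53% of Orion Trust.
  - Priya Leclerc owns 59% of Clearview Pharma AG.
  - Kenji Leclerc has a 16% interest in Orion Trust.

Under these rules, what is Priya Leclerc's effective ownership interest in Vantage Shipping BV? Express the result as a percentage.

82.87%

By parent–child attribution (R2), Priya Leclerc is treated as also owning Kenji Leclerc's interest in Orion Trust, giving 53% + 16% = 69%.
By parent–child attribution (R2), Priya Leclerc is treated as also owning Kenji Leclerc's interest in Clearview Pharma AG, giving 59% + 41% = 100%.
Chain via Orion Trust (R1): 69% × 23% = 15.87% of Vantage Shipping BV.
Chain via Clearview Pharma AG (R1): 100% × 67% = 67% of Vantage Shipping BV.
Aggregating (R3): 15.87% + 67% = 82.87%.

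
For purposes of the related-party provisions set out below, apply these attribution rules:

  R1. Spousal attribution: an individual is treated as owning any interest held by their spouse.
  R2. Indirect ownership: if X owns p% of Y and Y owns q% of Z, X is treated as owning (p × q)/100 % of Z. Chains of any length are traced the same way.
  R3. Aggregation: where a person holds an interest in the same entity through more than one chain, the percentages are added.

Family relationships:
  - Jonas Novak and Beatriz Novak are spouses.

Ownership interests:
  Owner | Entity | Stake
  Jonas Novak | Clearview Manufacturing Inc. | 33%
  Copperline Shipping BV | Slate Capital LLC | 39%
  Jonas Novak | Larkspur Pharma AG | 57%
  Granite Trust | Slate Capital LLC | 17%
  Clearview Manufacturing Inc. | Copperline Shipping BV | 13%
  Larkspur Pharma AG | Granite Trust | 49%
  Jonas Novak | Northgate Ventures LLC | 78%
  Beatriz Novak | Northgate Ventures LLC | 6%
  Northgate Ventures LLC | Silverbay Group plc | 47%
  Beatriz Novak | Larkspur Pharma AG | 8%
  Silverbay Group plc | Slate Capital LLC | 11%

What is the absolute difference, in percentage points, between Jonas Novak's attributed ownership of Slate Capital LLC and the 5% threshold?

By spousal attribution (R1), Jonas Novak is treated as also owning Beatriz Novak's interest in Larkspur Pharma AG, giving 57% + 8% = 65%.
By spousal attribution (R1), Jonas Novak is treated as also owning Beatriz Novak's interest in Northgate Ventures LLC, giving 78% + 6% = 84%.
Chain via Larkspur Pharma AG → Granite Trust (R2): 65% × 49% × 17% = 5.4145% of Slate Capital LLC.
Chain via Northgate Ventures LLC → Silverbay Group plc (R2): 84% × 47% × 11% = 4.3428% of Slate Capital LLC.
Chain via Clearview Manufacturing Inc. → Copperline Shipping BV (R2): 33% × 13% × 39% = 1.6731% of Slate Capital LLC.
Aggregating (R3): 5.4145% + 4.3428% + 1.6731% = 11.4304%.
11.4304% exceeds the 5% threshold by 6.4304 percentage points.

6.4304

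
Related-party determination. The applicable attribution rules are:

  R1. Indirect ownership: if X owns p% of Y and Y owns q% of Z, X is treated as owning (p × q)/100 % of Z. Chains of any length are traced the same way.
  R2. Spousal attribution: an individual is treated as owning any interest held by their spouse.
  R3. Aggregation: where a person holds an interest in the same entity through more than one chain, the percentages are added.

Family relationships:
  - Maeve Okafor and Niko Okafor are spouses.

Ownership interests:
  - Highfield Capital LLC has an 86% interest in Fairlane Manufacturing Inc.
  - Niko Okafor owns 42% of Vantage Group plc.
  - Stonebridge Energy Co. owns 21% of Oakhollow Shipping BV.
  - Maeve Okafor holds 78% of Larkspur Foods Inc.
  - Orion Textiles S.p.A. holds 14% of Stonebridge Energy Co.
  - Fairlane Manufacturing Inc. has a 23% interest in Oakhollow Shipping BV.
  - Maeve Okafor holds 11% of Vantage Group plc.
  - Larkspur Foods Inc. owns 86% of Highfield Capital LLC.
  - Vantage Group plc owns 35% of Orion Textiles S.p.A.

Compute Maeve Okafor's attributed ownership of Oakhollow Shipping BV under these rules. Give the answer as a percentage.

13.813794%

By spousal attribution (R2), Maeve Okafor is treated as also owning Niko Okafor's interest in Vantage Group plc, giving 11% + 42% = 53%.
Chain via Larkspur Foods Inc. → Highfield Capital LLC → Fairlane Manufacturing Inc. (R1): 78% × 86% × 86% × 23% = 13.268424% of Oakhollow Shipping BV.
Chain via Vantage Group plc → Orion Textiles S.p.A. → Stonebridge Energy Co. (R1): 53% × 35% × 14% × 21% = 0.54537% of Oakhollow Shipping BV.
Aggregating (R3): 13.268424% + 0.54537% = 13.813794%.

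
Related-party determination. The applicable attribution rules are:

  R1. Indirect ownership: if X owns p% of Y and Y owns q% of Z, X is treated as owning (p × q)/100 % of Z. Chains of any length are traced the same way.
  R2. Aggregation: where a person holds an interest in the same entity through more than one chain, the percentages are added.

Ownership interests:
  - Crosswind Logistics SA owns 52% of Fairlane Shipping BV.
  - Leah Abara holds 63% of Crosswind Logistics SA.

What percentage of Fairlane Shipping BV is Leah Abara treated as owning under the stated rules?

Chain via Crosswind Logistics SA (R1): 63% × 52% = 32.76% of Fairlane Shipping BV.

32.76%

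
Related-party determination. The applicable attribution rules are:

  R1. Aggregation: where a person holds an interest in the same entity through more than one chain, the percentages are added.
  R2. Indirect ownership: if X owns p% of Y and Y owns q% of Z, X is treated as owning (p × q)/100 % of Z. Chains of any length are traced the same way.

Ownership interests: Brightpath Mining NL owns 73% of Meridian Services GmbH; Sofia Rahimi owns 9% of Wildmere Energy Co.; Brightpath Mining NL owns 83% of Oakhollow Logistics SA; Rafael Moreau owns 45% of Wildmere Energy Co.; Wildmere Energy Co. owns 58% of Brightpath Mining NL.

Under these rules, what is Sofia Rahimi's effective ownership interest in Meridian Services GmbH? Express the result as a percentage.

3.8106%

Chain via Wildmere Energy Co. → Brightpath Mining NL (R2): 9% × 58% × 73% = 3.8106% of Meridian Services GmbH.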